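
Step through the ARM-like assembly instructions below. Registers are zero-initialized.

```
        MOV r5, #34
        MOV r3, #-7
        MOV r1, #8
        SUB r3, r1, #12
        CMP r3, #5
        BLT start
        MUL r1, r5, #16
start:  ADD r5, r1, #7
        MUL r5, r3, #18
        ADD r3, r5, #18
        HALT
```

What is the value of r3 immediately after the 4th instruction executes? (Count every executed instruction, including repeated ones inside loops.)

MOV r5, #34 → r5=34
MOV r3, #-7 → r3=-7
MOV r1, #8 → r1=8
SUB r3, r1, #12 → r3=8-12=-4
After step 4: r3 = -4.

-4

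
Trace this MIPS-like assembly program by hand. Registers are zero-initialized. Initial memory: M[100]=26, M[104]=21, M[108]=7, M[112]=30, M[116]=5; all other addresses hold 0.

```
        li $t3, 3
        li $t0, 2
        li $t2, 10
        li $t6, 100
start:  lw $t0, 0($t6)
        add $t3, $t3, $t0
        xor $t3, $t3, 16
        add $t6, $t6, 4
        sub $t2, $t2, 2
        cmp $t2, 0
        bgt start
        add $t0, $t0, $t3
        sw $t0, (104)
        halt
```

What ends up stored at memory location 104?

81

after li $t3, 3: $t3=3
after li $t0, 2: $t0=2
after li $t2, 10: $t2=10
after li $t6, 100: $t6=100
after lw $t0, 0($t6): $t0=M[100]=26
after add $t3, $t3, $t0: $t3=3+26=29
after xor $t3, $t3, 16: $t3=29^16=13
after add $t6, $t6, 4: $t6=100+4=104
after sub $t2, $t2, 2: $t2=10-2=8
cmp $t2, 0  (cmp 8,0)
bgt start: taken
after lw $t0, 0($t6): $t0=M[104]=21
after add $t3, $t3, $t0: $t3=13+21=34
after xor $t3, $t3, 16: $t3=34^16=50
after add $t6, $t6, 4: $t6=104+4=108
after sub $t2, $t2, 2: $t2=8-2=6
cmp $t2, 0  (cmp 6,0)
bgt start: taken
after lw $t0, 0($t6): $t0=M[108]=7
after add $t3, $t3, $t0: $t3=50+7=57
after xor $t3, $t3, 16: $t3=57^16=41
after add $t6, $t6, 4: $t6=108+4=112
after sub $t2, $t2, 2: $t2=6-2=4
cmp $t2, 0  (cmp 4,0)
bgt start: taken
after lw $t0, 0($t6): $t0=M[112]=30
after add $t3, $t3, $t0: $t3=41+30=71
after xor $t3, $t3, 16: $t3=71^16=87
after add $t6, $t6, 4: $t6=112+4=116
after sub $t2, $t2, 2: $t2=4-2=2
cmp $t2, 0  (cmp 2,0)
bgt start: taken
after lw $t0, 0($t6): $t0=M[116]=5
after add $t3, $t3, $t0: $t3=87+5=92
after xor $t3, $t3, 16: $t3=92^16=76
after add $t6, $t6, 4: $t6=116+4=120
after sub $t2, $t2, 2: $t2=2-2=0
cmp $t2, 0  (cmp 0,0)
bgt start: not taken
after add $t0, $t0, $t3: $t0=5+76=81
sw $t0, (104) → M[104]=81
halt.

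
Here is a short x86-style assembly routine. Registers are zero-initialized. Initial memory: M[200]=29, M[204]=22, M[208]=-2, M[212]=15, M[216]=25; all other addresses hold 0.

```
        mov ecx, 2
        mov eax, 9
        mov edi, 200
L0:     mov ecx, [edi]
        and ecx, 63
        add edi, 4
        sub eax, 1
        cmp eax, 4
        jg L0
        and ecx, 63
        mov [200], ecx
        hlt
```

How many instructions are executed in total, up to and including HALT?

36

mov ecx, 2 → ecx=2
mov eax, 9 → eax=9
mov edi, 200 → edi=200
mov ecx, [edi] → ecx=M[200]=29
and ecx, 63 → ecx=29&63=29
add edi, 4 → edi=200+4=204
sub eax, 1 → eax=9-1=8
cmp eax, 4  (cmp 8,4)
jg L0: taken
mov ecx, [edi] → ecx=M[204]=22
and ecx, 63 → ecx=22&63=22
add edi, 4 → edi=204+4=208
sub eax, 1 → eax=8-1=7
cmp eax, 4  (cmp 7,4)
jg L0: taken
mov ecx, [edi] → ecx=M[208]=-2
and ecx, 63 → ecx=(-2)&63=62
add edi, 4 → edi=208+4=212
sub eax, 1 → eax=7-1=6
cmp eax, 4  (cmp 6,4)
jg L0: taken
mov ecx, [edi] → ecx=M[212]=15
and ecx, 63 → ecx=15&63=15
add edi, 4 → edi=212+4=216
sub eax, 1 → eax=6-1=5
cmp eax, 4  (cmp 5,4)
jg L0: taken
mov ecx, [edi] → ecx=M[216]=25
and ecx, 63 → ecx=25&63=25
add edi, 4 → edi=216+4=220
sub eax, 1 → eax=5-1=4
cmp eax, 4  (cmp 4,4)
jg L0: not taken
and ecx, 63 → ecx=25&63=25
mov [200], ecx → M[200]=25
halt.
Total executed instructions: 36.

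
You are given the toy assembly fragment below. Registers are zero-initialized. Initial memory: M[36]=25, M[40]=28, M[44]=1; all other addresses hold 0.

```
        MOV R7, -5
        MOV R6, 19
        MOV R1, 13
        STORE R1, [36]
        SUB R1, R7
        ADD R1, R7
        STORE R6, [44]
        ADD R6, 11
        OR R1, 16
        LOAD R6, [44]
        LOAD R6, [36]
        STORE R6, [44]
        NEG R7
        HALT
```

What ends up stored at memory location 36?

MOV R7, -5 → R7=-5
MOV R6, 19 → R6=19
MOV R1, 13 → R1=13
STORE R1, [36] → M[36]=13
SUB R1, R7 → R1=13-(-5)=18
ADD R1, R7 → R1=18+(-5)=13
STORE R6, [44] → M[44]=19
ADD R6, 11 → R6=19+11=30
OR R1, 16 → R1=13|16=29
LOAD R6, [44] → R6=M[44]=19
LOAD R6, [36] → R6=M[36]=13
STORE R6, [44] → M[44]=13
NEG R7 → R7=-(-5)=5
halt.

13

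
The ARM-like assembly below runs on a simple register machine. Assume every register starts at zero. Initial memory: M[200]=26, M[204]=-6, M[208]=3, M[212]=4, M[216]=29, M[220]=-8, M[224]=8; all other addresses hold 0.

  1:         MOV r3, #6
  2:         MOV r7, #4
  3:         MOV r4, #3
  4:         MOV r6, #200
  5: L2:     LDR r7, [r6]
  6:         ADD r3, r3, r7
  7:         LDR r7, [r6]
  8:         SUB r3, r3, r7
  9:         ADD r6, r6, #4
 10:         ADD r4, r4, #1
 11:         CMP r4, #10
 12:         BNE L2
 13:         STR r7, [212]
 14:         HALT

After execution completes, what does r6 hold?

228

after MOV r3, #6: r3=6
after MOV r7, #4: r7=4
after MOV r4, #3: r4=3
after MOV r6, #200: r6=200
after LDR r7, [r6]: r7=M[200]=26
after ADD r3, r3, r7: r3=6+26=32
after LDR r7, [r6]: r7=M[200]=26
after SUB r3, r3, r7: r3=32-26=6
after ADD r6, r6, #4: r6=200+4=204
after ADD r4, r4, #1: r4=3+1=4
CMP r4, #10  (cmp 4,10)
BNE L2: taken
after LDR r7, [r6]: r7=M[204]=-6
after ADD r3, r3, r7: r3=6+(-6)=0
after LDR r7, [r6]: r7=M[204]=-6
after SUB r3, r3, r7: r3=0-(-6)=6
after ADD r6, r6, #4: r6=204+4=208
after ADD r4, r4, #1: r4=4+1=5
CMP r4, #10  (cmp 5,10)
BNE L2: taken
after LDR r7, [r6]: r7=M[208]=3
after ADD r3, r3, r7: r3=6+3=9
after LDR r7, [r6]: r7=M[208]=3
after SUB r3, r3, r7: r3=9-3=6
after ADD r6, r6, #4: r6=208+4=212
after ADD r4, r4, #1: r4=5+1=6
CMP r4, #10  (cmp 6,10)
BNE L2: taken
after LDR r7, [r6]: r7=M[212]=4
after ADD r3, r3, r7: r3=6+4=10
after LDR r7, [r6]: r7=M[212]=4
after SUB r3, r3, r7: r3=10-4=6
after ADD r6, r6, #4: r6=212+4=216
after ADD r4, r4, #1: r4=6+1=7
CMP r4, #10  (cmp 7,10)
BNE L2: taken
after LDR r7, [r6]: r7=M[216]=29
after ADD r3, r3, r7: r3=6+29=35
after LDR r7, [r6]: r7=M[216]=29
after SUB r3, r3, r7: r3=35-29=6
after ADD r6, r6, #4: r6=216+4=220
after ADD r4, r4, #1: r4=7+1=8
CMP r4, #10  (cmp 8,10)
BNE L2: taken
after LDR r7, [r6]: r7=M[220]=-8
after ADD r3, r3, r7: r3=6+(-8)=-2
after LDR r7, [r6]: r7=M[220]=-8
after SUB r3, r3, r7: r3=(-2)-(-8)=6
after ADD r6, r6, #4: r6=220+4=224
after ADD r4, r4, #1: r4=8+1=9
CMP r4, #10  (cmp 9,10)
BNE L2: taken
after LDR r7, [r6]: r7=M[224]=8
after ADD r3, r3, r7: r3=6+8=14
after LDR r7, [r6]: r7=M[224]=8
after SUB r3, r3, r7: r3=14-8=6
after ADD r6, r6, #4: r6=224+4=228
after ADD r4, r4, #1: r4=9+1=10
CMP r4, #10  (cmp 10,10)
BNE L2: not taken
STR r7, [212] → M[212]=8
halt.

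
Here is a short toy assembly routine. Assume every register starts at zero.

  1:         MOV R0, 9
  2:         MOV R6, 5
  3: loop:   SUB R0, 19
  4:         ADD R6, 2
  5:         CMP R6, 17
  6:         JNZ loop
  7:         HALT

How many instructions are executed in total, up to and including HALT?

27

MOV R0, 9 → R0=9
MOV R6, 5 → R6=5
SUB R0, 19 → R0=9-19=-10
ADD R6, 2 → R6=5+2=7
CMP R6, 17  (cmp 7,17)
JNZ loop: taken
SUB R0, 19 → R0=(-10)-19=-29
ADD R6, 2 → R6=7+2=9
CMP R6, 17  (cmp 9,17)
JNZ loop: taken
SUB R0, 19 → R0=(-29)-19=-48
ADD R6, 2 → R6=9+2=11
CMP R6, 17  (cmp 11,17)
JNZ loop: taken
SUB R0, 19 → R0=(-48)-19=-67
ADD R6, 2 → R6=11+2=13
CMP R6, 17  (cmp 13,17)
JNZ loop: taken
SUB R0, 19 → R0=(-67)-19=-86
ADD R6, 2 → R6=13+2=15
CMP R6, 17  (cmp 15,17)
JNZ loop: taken
SUB R0, 19 → R0=(-86)-19=-105
ADD R6, 2 → R6=15+2=17
CMP R6, 17  (cmp 17,17)
JNZ loop: not taken
halt.
Total executed instructions: 27.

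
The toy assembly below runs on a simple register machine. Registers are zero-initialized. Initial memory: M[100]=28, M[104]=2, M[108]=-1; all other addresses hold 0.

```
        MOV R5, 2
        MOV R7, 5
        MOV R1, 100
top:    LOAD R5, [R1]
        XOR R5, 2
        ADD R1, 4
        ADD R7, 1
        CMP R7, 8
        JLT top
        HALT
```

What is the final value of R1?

after MOV R5, 2: R5=2
after MOV R7, 5: R7=5
after MOV R1, 100: R1=100
after LOAD R5, [R1]: R5=M[100]=28
after XOR R5, 2: R5=28^2=30
after ADD R1, 4: R1=100+4=104
after ADD R7, 1: R7=5+1=6
CMP R7, 8  (cmp 6,8)
JLT top: taken
after LOAD R5, [R1]: R5=M[104]=2
after XOR R5, 2: R5=2^2=0
after ADD R1, 4: R1=104+4=108
after ADD R7, 1: R7=6+1=7
CMP R7, 8  (cmp 7,8)
JLT top: taken
after LOAD R5, [R1]: R5=M[108]=-1
after XOR R5, 2: R5=(-1)^2=-3
after ADD R1, 4: R1=108+4=112
after ADD R7, 1: R7=7+1=8
CMP R7, 8  (cmp 8,8)
JLT top: not taken
halt.

112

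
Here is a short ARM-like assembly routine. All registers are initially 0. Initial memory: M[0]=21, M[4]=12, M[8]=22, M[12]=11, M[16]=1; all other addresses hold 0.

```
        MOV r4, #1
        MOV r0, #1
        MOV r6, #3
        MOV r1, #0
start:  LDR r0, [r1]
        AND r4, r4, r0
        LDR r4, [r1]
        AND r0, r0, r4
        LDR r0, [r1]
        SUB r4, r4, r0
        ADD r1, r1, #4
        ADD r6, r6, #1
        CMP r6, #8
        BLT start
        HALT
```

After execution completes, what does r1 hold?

20

after MOV r4, #1: r4=1
after MOV r0, #1: r0=1
after MOV r6, #3: r6=3
after MOV r1, #0: r1=0
after LDR r0, [r1]: r0=M[0]=21
after AND r4, r4, r0: r4=1&21=1
after LDR r4, [r1]: r4=M[0]=21
after AND r0, r0, r4: r0=21&21=21
after LDR r0, [r1]: r0=M[0]=21
after SUB r4, r4, r0: r4=21-21=0
after ADD r1, r1, #4: r1=0+4=4
after ADD r6, r6, #1: r6=3+1=4
CMP r6, #8  (cmp 4,8)
BLT start: taken
after LDR r0, [r1]: r0=M[4]=12
after AND r4, r4, r0: r4=0&12=0
after LDR r4, [r1]: r4=M[4]=12
after AND r0, r0, r4: r0=12&12=12
after LDR r0, [r1]: r0=M[4]=12
after SUB r4, r4, r0: r4=12-12=0
after ADD r1, r1, #4: r1=4+4=8
after ADD r6, r6, #1: r6=4+1=5
CMP r6, #8  (cmp 5,8)
BLT start: taken
after LDR r0, [r1]: r0=M[8]=22
after AND r4, r4, r0: r4=0&22=0
after LDR r4, [r1]: r4=M[8]=22
after AND r0, r0, r4: r0=22&22=22
after LDR r0, [r1]: r0=M[8]=22
after SUB r4, r4, r0: r4=22-22=0
after ADD r1, r1, #4: r1=8+4=12
after ADD r6, r6, #1: r6=5+1=6
CMP r6, #8  (cmp 6,8)
BLT start: taken
after LDR r0, [r1]: r0=M[12]=11
after AND r4, r4, r0: r4=0&11=0
after LDR r4, [r1]: r4=M[12]=11
after AND r0, r0, r4: r0=11&11=11
after LDR r0, [r1]: r0=M[12]=11
after SUB r4, r4, r0: r4=11-11=0
after ADD r1, r1, #4: r1=12+4=16
after ADD r6, r6, #1: r6=6+1=7
CMP r6, #8  (cmp 7,8)
BLT start: taken
after LDR r0, [r1]: r0=M[16]=1
after AND r4, r4, r0: r4=0&1=0
after LDR r4, [r1]: r4=M[16]=1
after AND r0, r0, r4: r0=1&1=1
after LDR r0, [r1]: r0=M[16]=1
after SUB r4, r4, r0: r4=1-1=0
after ADD r1, r1, #4: r1=16+4=20
after ADD r6, r6, #1: r6=7+1=8
CMP r6, #8  (cmp 8,8)
BLT start: not taken
halt.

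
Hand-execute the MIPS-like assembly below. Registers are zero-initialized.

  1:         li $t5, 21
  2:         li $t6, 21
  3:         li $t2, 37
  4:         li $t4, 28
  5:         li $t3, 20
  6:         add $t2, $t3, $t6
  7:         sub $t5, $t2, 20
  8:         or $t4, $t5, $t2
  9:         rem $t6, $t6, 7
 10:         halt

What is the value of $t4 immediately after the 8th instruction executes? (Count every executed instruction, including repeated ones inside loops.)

after li $t5, 21: $t5=21
after li $t6, 21: $t6=21
after li $t2, 37: $t2=37
after li $t4, 28: $t4=28
after li $t3, 20: $t3=20
after add $t2, $t3, $t6: $t2=20+21=41
after sub $t5, $t2, 20: $t5=41-20=21
after or $t4, $t5, $t2: $t4=21|41=61
After step 8: $t4 = 61.

61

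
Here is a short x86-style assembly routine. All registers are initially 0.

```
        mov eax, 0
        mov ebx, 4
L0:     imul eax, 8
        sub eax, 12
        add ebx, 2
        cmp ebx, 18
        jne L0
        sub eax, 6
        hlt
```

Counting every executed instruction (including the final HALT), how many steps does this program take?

after mov eax, 0: eax=0
after mov ebx, 4: ebx=4
after imul eax, 8: eax=0*8=0
after sub eax, 12: eax=0-12=-12
after add ebx, 2: ebx=4+2=6
cmp ebx, 18  (cmp 6,18)
jne L0: taken
after imul eax, 8: eax=(-12)*8=-96
after sub eax, 12: eax=(-96)-12=-108
after add ebx, 2: ebx=6+2=8
cmp ebx, 18  (cmp 8,18)
jne L0: taken
after imul eax, 8: eax=(-108)*8=-864
after sub eax, 12: eax=(-864)-12=-876
after add ebx, 2: ebx=8+2=10
cmp ebx, 18  (cmp 10,18)
jne L0: taken
after imul eax, 8: eax=(-876)*8=-7008
after sub eax, 12: eax=(-7008)-12=-7020
after add ebx, 2: ebx=10+2=12
cmp ebx, 18  (cmp 12,18)
jne L0: taken
after imul eax, 8: eax=(-7020)*8=-56160
after sub eax, 12: eax=(-56160)-12=-56172
after add ebx, 2: ebx=12+2=14
cmp ebx, 18  (cmp 14,18)
jne L0: taken
after imul eax, 8: eax=(-56172)*8=-449376
after sub eax, 12: eax=(-449376)-12=-449388
after add ebx, 2: ebx=14+2=16
cmp ebx, 18  (cmp 16,18)
jne L0: taken
after imul eax, 8: eax=(-449388)*8=-3595104
after sub eax, 12: eax=(-3595104)-12=-3595116
after add ebx, 2: ebx=16+2=18
cmp ebx, 18  (cmp 18,18)
jne L0: not taken
after sub eax, 6: eax=(-3595116)-6=-3595122
halt.
Total executed instructions: 39.

39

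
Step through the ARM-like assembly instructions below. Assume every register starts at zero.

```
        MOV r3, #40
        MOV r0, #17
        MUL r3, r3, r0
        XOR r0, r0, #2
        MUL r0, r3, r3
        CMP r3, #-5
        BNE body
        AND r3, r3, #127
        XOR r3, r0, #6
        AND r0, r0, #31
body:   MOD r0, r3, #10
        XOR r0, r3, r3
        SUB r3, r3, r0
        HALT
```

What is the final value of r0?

r3=40
r0=17
r3=40*17=680
r0=17^2=19
r0=680*680=462400
CMP r3, #-5  (cmp 680,-5)
BNE body: taken
r0=680%10=0
r0=680^680=0
r3=680-0=680
halt.

0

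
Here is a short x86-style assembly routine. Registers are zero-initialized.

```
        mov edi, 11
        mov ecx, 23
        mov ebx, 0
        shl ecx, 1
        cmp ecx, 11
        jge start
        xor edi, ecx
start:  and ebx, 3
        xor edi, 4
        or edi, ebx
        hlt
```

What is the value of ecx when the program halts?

46

after mov edi, 11: edi=11
after mov ecx, 23: ecx=23
after mov ebx, 0: ebx=0
after shl ecx, 1: ecx=23<<1=46
cmp ecx, 11  (cmp 46,11)
jge start: taken
after and ebx, 3: ebx=0&3=0
after xor edi, 4: edi=11^4=15
after or edi, ebx: edi=15|0=15
halt.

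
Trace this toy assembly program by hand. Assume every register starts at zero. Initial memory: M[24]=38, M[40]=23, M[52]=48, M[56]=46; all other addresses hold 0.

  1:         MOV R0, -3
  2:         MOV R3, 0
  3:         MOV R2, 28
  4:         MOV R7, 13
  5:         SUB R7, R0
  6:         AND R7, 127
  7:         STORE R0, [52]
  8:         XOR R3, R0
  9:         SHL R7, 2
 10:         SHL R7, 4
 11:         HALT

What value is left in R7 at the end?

1024

R0=-3
R3=0
R2=28
R7=13
R7=13-(-3)=16
R7=16&127=16
STORE R0, [52] → M[52]=-3
R3=0^(-3)=-3
R7=16<<2=64
R7=64<<4=1024
halt.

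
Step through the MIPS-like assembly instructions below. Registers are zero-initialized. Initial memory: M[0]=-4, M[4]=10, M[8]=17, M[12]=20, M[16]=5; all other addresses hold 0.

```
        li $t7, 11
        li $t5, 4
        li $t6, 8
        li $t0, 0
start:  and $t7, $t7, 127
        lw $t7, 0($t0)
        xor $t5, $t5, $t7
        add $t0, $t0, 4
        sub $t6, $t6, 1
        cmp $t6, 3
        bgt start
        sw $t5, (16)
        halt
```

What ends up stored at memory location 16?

-14

after li $t7, 11: $t7=11
after li $t5, 4: $t5=4
after li $t6, 8: $t6=8
after li $t0, 0: $t0=0
after and $t7, $t7, 127: $t7=11&127=11
after lw $t7, 0($t0): $t7=M[0]=-4
after xor $t5, $t5, $t7: $t5=4^(-4)=-8
after add $t0, $t0, 4: $t0=0+4=4
after sub $t6, $t6, 1: $t6=8-1=7
cmp $t6, 3  (cmp 7,3)
bgt start: taken
after and $t7, $t7, 127: $t7=(-4)&127=124
after lw $t7, 0($t0): $t7=M[4]=10
after xor $t5, $t5, $t7: $t5=(-8)^10=-14
after add $t0, $t0, 4: $t0=4+4=8
after sub $t6, $t6, 1: $t6=7-1=6
cmp $t6, 3  (cmp 6,3)
bgt start: taken
after and $t7, $t7, 127: $t7=10&127=10
after lw $t7, 0($t0): $t7=M[8]=17
after xor $t5, $t5, $t7: $t5=(-14)^17=-29
after add $t0, $t0, 4: $t0=8+4=12
after sub $t6, $t6, 1: $t6=6-1=5
cmp $t6, 3  (cmp 5,3)
bgt start: taken
after and $t7, $t7, 127: $t7=17&127=17
after lw $t7, 0($t0): $t7=M[12]=20
after xor $t5, $t5, $t7: $t5=(-29)^20=-9
after add $t0, $t0, 4: $t0=12+4=16
after sub $t6, $t6, 1: $t6=5-1=4
cmp $t6, 3  (cmp 4,3)
bgt start: taken
after and $t7, $t7, 127: $t7=20&127=20
after lw $t7, 0($t0): $t7=M[16]=5
after xor $t5, $t5, $t7: $t5=(-9)^5=-14
after add $t0, $t0, 4: $t0=16+4=20
after sub $t6, $t6, 1: $t6=4-1=3
cmp $t6, 3  (cmp 3,3)
bgt start: not taken
sw $t5, (16) → M[16]=-14
halt.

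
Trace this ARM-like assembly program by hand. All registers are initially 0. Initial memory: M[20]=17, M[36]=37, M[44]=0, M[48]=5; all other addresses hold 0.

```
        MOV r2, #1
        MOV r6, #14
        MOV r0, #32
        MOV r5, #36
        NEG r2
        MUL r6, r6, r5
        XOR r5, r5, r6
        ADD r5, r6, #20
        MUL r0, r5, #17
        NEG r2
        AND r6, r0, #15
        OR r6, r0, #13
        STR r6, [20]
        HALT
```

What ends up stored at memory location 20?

8909

after MOV r2, #1: r2=1
after MOV r6, #14: r6=14
after MOV r0, #32: r0=32
after MOV r5, #36: r5=36
after NEG r2: r2=-(1)=-1
after MUL r6, r6, r5: r6=14*36=504
after XOR r5, r5, r6: r5=36^504=476
after ADD r5, r6, #20: r5=504+20=524
after MUL r0, r5, #17: r0=524*17=8908
after NEG r2: r2=-(-1)=1
after AND r6, r0, #15: r6=8908&15=12
after OR r6, r0, #13: r6=8908|13=8909
STR r6, [20] → M[20]=8909
halt.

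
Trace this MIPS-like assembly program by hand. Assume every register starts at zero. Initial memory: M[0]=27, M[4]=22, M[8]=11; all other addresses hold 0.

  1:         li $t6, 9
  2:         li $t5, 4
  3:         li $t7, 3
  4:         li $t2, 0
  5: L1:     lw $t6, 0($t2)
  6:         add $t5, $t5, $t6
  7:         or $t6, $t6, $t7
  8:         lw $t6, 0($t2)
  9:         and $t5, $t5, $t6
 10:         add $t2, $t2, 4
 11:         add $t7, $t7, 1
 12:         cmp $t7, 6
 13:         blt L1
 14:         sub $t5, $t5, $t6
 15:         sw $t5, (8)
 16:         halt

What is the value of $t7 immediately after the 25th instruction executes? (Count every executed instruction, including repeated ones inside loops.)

li $t6, 9 → $t6=9
li $t5, 4 → $t5=4
li $t7, 3 → $t7=3
li $t2, 0 → $t2=0
lw $t6, 0($t2) → $t6=M[0]=27
add $t5, $t5, $t6 → $t5=4+27=31
or $t6, $t6, $t7 → $t6=27|3=27
lw $t6, 0($t2) → $t6=M[0]=27
and $t5, $t5, $t6 → $t5=31&27=27
add $t2, $t2, 4 → $t2=0+4=4
add $t7, $t7, 1 → $t7=3+1=4
cmp $t7, 6  (cmp 4,6)
blt L1: taken
lw $t6, 0($t2) → $t6=M[4]=22
add $t5, $t5, $t6 → $t5=27+22=49
or $t6, $t6, $t7 → $t6=22|4=22
lw $t6, 0($t2) → $t6=M[4]=22
and $t5, $t5, $t6 → $t5=49&22=16
add $t2, $t2, 4 → $t2=4+4=8
add $t7, $t7, 1 → $t7=4+1=5
cmp $t7, 6  (cmp 5,6)
blt L1: taken
lw $t6, 0($t2) → $t6=M[8]=11
add $t5, $t5, $t6 → $t5=16+11=27
or $t6, $t6, $t7 → $t6=11|5=15
After step 25: $t7 = 5.

5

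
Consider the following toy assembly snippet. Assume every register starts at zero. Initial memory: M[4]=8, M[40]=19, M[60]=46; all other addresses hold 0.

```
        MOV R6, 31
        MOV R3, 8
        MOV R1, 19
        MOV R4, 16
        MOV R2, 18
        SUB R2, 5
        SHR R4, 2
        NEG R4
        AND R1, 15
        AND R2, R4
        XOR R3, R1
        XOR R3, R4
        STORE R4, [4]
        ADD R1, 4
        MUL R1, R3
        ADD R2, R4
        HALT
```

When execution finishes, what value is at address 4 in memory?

after MOV R6, 31: R6=31
after MOV R3, 8: R3=8
after MOV R1, 19: R1=19
after MOV R4, 16: R4=16
after MOV R2, 18: R2=18
after SUB R2, 5: R2=18-5=13
after SHR R4, 2: R4=16>>2=4
after NEG R4: R4=-(4)=-4
after AND R1, 15: R1=19&15=3
after AND R2, R4: R2=13&(-4)=12
after XOR R3, R1: R3=8^3=11
after XOR R3, R4: R3=11^(-4)=-9
STORE R4, [4] → M[4]=-4
after ADD R1, 4: R1=3+4=7
after MUL R1, R3: R1=7*(-9)=-63
after ADD R2, R4: R2=12+(-4)=8
halt.

-4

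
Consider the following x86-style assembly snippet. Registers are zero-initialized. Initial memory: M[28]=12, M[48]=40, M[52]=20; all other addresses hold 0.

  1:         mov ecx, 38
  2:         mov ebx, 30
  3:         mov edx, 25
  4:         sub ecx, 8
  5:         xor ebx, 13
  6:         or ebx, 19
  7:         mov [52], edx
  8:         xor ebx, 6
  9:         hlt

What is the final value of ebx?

21

mov ecx, 38 → ecx=38
mov ebx, 30 → ebx=30
mov edx, 25 → edx=25
sub ecx, 8 → ecx=38-8=30
xor ebx, 13 → ebx=30^13=19
or ebx, 19 → ebx=19|19=19
mov [52], edx → M[52]=25
xor ebx, 6 → ebx=19^6=21
halt.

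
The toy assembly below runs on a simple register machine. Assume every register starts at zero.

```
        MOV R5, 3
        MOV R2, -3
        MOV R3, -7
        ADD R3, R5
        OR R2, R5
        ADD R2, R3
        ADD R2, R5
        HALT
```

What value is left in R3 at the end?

R5=3
R2=-3
R3=-7
R3=(-7)+3=-4
R2=(-3)|3=-1
R2=(-1)+(-4)=-5
R2=(-5)+3=-2
halt.

-4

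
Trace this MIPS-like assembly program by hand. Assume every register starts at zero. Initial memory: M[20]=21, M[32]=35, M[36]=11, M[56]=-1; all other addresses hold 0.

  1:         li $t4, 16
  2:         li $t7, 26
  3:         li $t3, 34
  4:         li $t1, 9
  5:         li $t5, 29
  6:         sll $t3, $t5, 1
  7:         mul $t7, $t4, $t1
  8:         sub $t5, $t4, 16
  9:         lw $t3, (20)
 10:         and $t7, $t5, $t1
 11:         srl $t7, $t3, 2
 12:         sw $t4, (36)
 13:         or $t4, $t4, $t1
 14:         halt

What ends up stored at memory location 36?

li $t4, 16 → $t4=16
li $t7, 26 → $t7=26
li $t3, 34 → $t3=34
li $t1, 9 → $t1=9
li $t5, 29 → $t5=29
sll $t3, $t5, 1 → $t3=29<<1=58
mul $t7, $t4, $t1 → $t7=16*9=144
sub $t5, $t4, 16 → $t5=16-16=0
lw $t3, (20) → $t3=M[20]=21
and $t7, $t5, $t1 → $t7=0&9=0
srl $t7, $t3, 2 → $t7=21>>2=5
sw $t4, (36) → M[36]=16
or $t4, $t4, $t1 → $t4=16|9=25
halt.

16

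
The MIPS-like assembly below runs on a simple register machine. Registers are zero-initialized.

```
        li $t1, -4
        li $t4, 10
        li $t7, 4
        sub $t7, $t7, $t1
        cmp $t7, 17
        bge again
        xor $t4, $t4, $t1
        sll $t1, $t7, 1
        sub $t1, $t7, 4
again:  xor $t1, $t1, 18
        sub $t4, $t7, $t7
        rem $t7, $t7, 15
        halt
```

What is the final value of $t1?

22

li $t1, -4 → $t1=-4
li $t4, 10 → $t4=10
li $t7, 4 → $t7=4
sub $t7, $t7, $t1 → $t7=4-(-4)=8
cmp $t7, 17  (cmp 8,17)
bge again: not taken
xor $t4, $t4, $t1 → $t4=10^(-4)=-10
sll $t1, $t7, 1 → $t1=8<<1=16
sub $t1, $t7, 4 → $t1=8-4=4
xor $t1, $t1, 18 → $t1=4^18=22
sub $t4, $t7, $t7 → $t4=8-8=0
rem $t7, $t7, 15 → $t7=8%15=8
halt.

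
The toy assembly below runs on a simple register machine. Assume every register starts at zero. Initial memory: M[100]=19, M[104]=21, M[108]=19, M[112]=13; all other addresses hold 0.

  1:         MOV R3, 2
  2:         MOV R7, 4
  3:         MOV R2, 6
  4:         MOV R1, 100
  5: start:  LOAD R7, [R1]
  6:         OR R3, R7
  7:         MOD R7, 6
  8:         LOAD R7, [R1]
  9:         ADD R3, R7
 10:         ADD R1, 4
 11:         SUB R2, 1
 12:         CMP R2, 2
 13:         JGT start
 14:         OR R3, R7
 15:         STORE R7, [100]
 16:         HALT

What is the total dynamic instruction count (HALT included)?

after MOV R3, 2: R3=2
after MOV R7, 4: R7=4
after MOV R2, 6: R2=6
after MOV R1, 100: R1=100
after LOAD R7, [R1]: R7=M[100]=19
after OR R3, R7: R3=2|19=19
after MOD R7, 6: R7=19%6=1
after LOAD R7, [R1]: R7=M[100]=19
after ADD R3, R7: R3=19+19=38
after ADD R1, 4: R1=100+4=104
after SUB R2, 1: R2=6-1=5
CMP R2, 2  (cmp 5,2)
JGT start: taken
after LOAD R7, [R1]: R7=M[104]=21
after OR R3, R7: R3=38|21=55
after MOD R7, 6: R7=21%6=3
after LOAD R7, [R1]: R7=M[104]=21
after ADD R3, R7: R3=55+21=76
after ADD R1, 4: R1=104+4=108
after SUB R2, 1: R2=5-1=4
CMP R2, 2  (cmp 4,2)
JGT start: taken
after LOAD R7, [R1]: R7=M[108]=19
after OR R3, R7: R3=76|19=95
after MOD R7, 6: R7=19%6=1
after LOAD R7, [R1]: R7=M[108]=19
after ADD R3, R7: R3=95+19=114
after ADD R1, 4: R1=108+4=112
after SUB R2, 1: R2=4-1=3
CMP R2, 2  (cmp 3,2)
JGT start: taken
after LOAD R7, [R1]: R7=M[112]=13
after OR R3, R7: R3=114|13=127
after MOD R7, 6: R7=13%6=1
after LOAD R7, [R1]: R7=M[112]=13
after ADD R3, R7: R3=127+13=140
after ADD R1, 4: R1=112+4=116
after SUB R2, 1: R2=3-1=2
CMP R2, 2  (cmp 2,2)
JGT start: not taken
after OR R3, R7: R3=140|13=141
STORE R7, [100] → M[100]=13
halt.
Total executed instructions: 43.

43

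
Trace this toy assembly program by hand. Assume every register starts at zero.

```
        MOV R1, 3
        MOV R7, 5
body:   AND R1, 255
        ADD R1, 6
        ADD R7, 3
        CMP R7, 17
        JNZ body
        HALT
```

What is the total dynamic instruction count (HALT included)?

23

after MOV R1, 3: R1=3
after MOV R7, 5: R7=5
after AND R1, 255: R1=3&255=3
after ADD R1, 6: R1=3+6=9
after ADD R7, 3: R7=5+3=8
CMP R7, 17  (cmp 8,17)
JNZ body: taken
after AND R1, 255: R1=9&255=9
after ADD R1, 6: R1=9+6=15
after ADD R7, 3: R7=8+3=11
CMP R7, 17  (cmp 11,17)
JNZ body: taken
after AND R1, 255: R1=15&255=15
after ADD R1, 6: R1=15+6=21
after ADD R7, 3: R7=11+3=14
CMP R7, 17  (cmp 14,17)
JNZ body: taken
after AND R1, 255: R1=21&255=21
after ADD R1, 6: R1=21+6=27
after ADD R7, 3: R7=14+3=17
CMP R7, 17  (cmp 17,17)
JNZ body: not taken
halt.
Total executed instructions: 23.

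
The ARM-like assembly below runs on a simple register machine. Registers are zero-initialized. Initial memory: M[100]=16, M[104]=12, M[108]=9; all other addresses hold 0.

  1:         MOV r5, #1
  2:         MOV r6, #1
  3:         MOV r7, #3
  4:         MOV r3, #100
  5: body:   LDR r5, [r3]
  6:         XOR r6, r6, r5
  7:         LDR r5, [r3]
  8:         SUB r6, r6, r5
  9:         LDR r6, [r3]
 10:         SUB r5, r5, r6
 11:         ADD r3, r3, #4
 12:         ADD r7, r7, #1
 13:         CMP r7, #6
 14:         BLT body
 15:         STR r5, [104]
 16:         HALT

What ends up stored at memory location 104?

0

MOV r5, #1 → r5=1
MOV r6, #1 → r6=1
MOV r7, #3 → r7=3
MOV r3, #100 → r3=100
LDR r5, [r3] → r5=M[100]=16
XOR r6, r6, r5 → r6=1^16=17
LDR r5, [r3] → r5=M[100]=16
SUB r6, r6, r5 → r6=17-16=1
LDR r6, [r3] → r6=M[100]=16
SUB r5, r5, r6 → r5=16-16=0
ADD r3, r3, #4 → r3=100+4=104
ADD r7, r7, #1 → r7=3+1=4
CMP r7, #6  (cmp 4,6)
BLT body: taken
LDR r5, [r3] → r5=M[104]=12
XOR r6, r6, r5 → r6=16^12=28
LDR r5, [r3] → r5=M[104]=12
SUB r6, r6, r5 → r6=28-12=16
LDR r6, [r3] → r6=M[104]=12
SUB r5, r5, r6 → r5=12-12=0
ADD r3, r3, #4 → r3=104+4=108
ADD r7, r7, #1 → r7=4+1=5
CMP r7, #6  (cmp 5,6)
BLT body: taken
LDR r5, [r3] → r5=M[108]=9
XOR r6, r6, r5 → r6=12^9=5
LDR r5, [r3] → r5=M[108]=9
SUB r6, r6, r5 → r6=5-9=-4
LDR r6, [r3] → r6=M[108]=9
SUB r5, r5, r6 → r5=9-9=0
ADD r3, r3, #4 → r3=108+4=112
ADD r7, r7, #1 → r7=5+1=6
CMP r7, #6  (cmp 6,6)
BLT body: not taken
STR r5, [104] → M[104]=0
halt.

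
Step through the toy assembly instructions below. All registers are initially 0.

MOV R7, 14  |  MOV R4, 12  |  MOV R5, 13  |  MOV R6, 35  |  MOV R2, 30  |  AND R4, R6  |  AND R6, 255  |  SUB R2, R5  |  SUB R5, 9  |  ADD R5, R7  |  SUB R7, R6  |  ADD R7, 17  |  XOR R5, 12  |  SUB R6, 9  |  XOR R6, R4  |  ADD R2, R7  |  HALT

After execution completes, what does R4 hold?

MOV R7, 14 → R7=14
MOV R4, 12 → R4=12
MOV R5, 13 → R5=13
MOV R6, 35 → R6=35
MOV R2, 30 → R2=30
AND R4, R6 → R4=12&35=0
AND R6, 255 → R6=35&255=35
SUB R2, R5 → R2=30-13=17
SUB R5, 9 → R5=13-9=4
ADD R5, R7 → R5=4+14=18
SUB R7, R6 → R7=14-35=-21
ADD R7, 17 → R7=(-21)+17=-4
XOR R5, 12 → R5=18^12=30
SUB R6, 9 → R6=35-9=26
XOR R6, R4 → R6=26^0=26
ADD R2, R7 → R2=17+(-4)=13
halt.

0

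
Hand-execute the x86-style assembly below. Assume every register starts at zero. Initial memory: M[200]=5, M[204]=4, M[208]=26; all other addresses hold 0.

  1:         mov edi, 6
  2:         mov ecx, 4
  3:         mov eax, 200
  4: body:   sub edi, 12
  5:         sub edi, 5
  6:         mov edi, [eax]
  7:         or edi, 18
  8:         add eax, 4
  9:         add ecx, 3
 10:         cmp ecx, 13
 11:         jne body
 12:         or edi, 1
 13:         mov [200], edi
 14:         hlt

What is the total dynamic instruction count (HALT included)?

30

edi=6
ecx=4
eax=200
edi=6-12=-6
edi=(-6)-5=-11
edi=M[200]=5
edi=5|18=23
eax=200+4=204
ecx=4+3=7
cmp ecx, 13  (cmp 7,13)
jne body: taken
edi=23-12=11
edi=11-5=6
edi=M[204]=4
edi=4|18=22
eax=204+4=208
ecx=7+3=10
cmp ecx, 13  (cmp 10,13)
jne body: taken
edi=22-12=10
edi=10-5=5
edi=M[208]=26
edi=26|18=26
eax=208+4=212
ecx=10+3=13
cmp ecx, 13  (cmp 13,13)
jne body: not taken
edi=26|1=27
mov [200], edi → M[200]=27
halt.
Total executed instructions: 30.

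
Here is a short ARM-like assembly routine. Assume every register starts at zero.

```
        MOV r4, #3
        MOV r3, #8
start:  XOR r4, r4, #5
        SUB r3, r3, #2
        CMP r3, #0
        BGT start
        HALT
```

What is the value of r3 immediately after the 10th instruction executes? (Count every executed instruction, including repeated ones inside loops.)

r4=3
r3=8
r4=3^5=6
r3=8-2=6
CMP r3, #0  (cmp 6,0)
BGT start: taken
r4=6^5=3
r3=6-2=4
CMP r3, #0  (cmp 4,0)
BGT start: taken
After step 10: r3 = 4.

4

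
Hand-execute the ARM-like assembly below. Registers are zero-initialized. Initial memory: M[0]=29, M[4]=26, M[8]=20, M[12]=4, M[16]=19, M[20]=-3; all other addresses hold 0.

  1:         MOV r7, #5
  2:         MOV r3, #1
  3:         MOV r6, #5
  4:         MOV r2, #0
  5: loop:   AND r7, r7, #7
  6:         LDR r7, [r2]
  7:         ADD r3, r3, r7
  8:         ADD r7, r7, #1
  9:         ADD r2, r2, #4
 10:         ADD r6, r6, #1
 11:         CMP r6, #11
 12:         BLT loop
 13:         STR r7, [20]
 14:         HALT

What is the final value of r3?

96

after MOV r7, #5: r7=5
after MOV r3, #1: r3=1
after MOV r6, #5: r6=5
after MOV r2, #0: r2=0
after AND r7, r7, #7: r7=5&7=5
after LDR r7, [r2]: r7=M[0]=29
after ADD r3, r3, r7: r3=1+29=30
after ADD r7, r7, #1: r7=29+1=30
after ADD r2, r2, #4: r2=0+4=4
after ADD r6, r6, #1: r6=5+1=6
CMP r6, #11  (cmp 6,11)
BLT loop: taken
after AND r7, r7, #7: r7=30&7=6
after LDR r7, [r2]: r7=M[4]=26
after ADD r3, r3, r7: r3=30+26=56
after ADD r7, r7, #1: r7=26+1=27
after ADD r2, r2, #4: r2=4+4=8
after ADD r6, r6, #1: r6=6+1=7
CMP r6, #11  (cmp 7,11)
BLT loop: taken
after AND r7, r7, #7: r7=27&7=3
after LDR r7, [r2]: r7=M[8]=20
after ADD r3, r3, r7: r3=56+20=76
after ADD r7, r7, #1: r7=20+1=21
after ADD r2, r2, #4: r2=8+4=12
after ADD r6, r6, #1: r6=7+1=8
CMP r6, #11  (cmp 8,11)
BLT loop: taken
after AND r7, r7, #7: r7=21&7=5
after LDR r7, [r2]: r7=M[12]=4
after ADD r3, r3, r7: r3=76+4=80
after ADD r7, r7, #1: r7=4+1=5
after ADD r2, r2, #4: r2=12+4=16
after ADD r6, r6, #1: r6=8+1=9
CMP r6, #11  (cmp 9,11)
BLT loop: taken
after AND r7, r7, #7: r7=5&7=5
after LDR r7, [r2]: r7=M[16]=19
after ADD r3, r3, r7: r3=80+19=99
after ADD r7, r7, #1: r7=19+1=20
after ADD r2, r2, #4: r2=16+4=20
after ADD r6, r6, #1: r6=9+1=10
CMP r6, #11  (cmp 10,11)
BLT loop: taken
after AND r7, r7, #7: r7=20&7=4
after LDR r7, [r2]: r7=M[20]=-3
after ADD r3, r3, r7: r3=99+(-3)=96
after ADD r7, r7, #1: r7=(-3)+1=-2
after ADD r2, r2, #4: r2=20+4=24
after ADD r6, r6, #1: r6=10+1=11
CMP r6, #11  (cmp 11,11)
BLT loop: not taken
STR r7, [20] → M[20]=-2
halt.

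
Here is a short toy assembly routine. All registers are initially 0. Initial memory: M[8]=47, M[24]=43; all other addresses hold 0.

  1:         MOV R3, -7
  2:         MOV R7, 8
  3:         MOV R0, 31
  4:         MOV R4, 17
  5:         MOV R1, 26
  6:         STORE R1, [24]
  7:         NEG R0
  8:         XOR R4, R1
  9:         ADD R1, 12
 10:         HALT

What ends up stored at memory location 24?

MOV R3, -7 → R3=-7
MOV R7, 8 → R7=8
MOV R0, 31 → R0=31
MOV R4, 17 → R4=17
MOV R1, 26 → R1=26
STORE R1, [24] → M[24]=26
NEG R0 → R0=-(31)=-31
XOR R4, R1 → R4=17^26=11
ADD R1, 12 → R1=26+12=38
halt.

26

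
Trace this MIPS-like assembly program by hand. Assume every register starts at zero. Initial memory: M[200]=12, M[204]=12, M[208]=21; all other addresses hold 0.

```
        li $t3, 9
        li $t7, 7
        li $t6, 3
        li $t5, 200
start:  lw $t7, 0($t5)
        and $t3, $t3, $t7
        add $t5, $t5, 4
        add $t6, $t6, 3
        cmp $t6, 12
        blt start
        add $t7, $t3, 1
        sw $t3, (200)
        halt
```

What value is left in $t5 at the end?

$t3=9
$t7=7
$t6=3
$t5=200
$t7=M[200]=12
$t3=9&12=8
$t5=200+4=204
$t6=3+3=6
cmp $t6, 12  (cmp 6,12)
blt start: taken
$t7=M[204]=12
$t3=8&12=8
$t5=204+4=208
$t6=6+3=9
cmp $t6, 12  (cmp 9,12)
blt start: taken
$t7=M[208]=21
$t3=8&21=0
$t5=208+4=212
$t6=9+3=12
cmp $t6, 12  (cmp 12,12)
blt start: not taken
$t7=0+1=1
sw $t3, (200) → M[200]=0
halt.

212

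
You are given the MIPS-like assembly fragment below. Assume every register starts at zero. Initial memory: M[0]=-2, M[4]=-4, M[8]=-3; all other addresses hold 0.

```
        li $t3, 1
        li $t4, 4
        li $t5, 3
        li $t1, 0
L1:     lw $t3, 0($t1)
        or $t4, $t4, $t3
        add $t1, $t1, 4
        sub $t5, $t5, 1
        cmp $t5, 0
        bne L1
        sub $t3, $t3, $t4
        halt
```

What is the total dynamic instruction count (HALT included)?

24

li $t3, 1 → $t3=1
li $t4, 4 → $t4=4
li $t5, 3 → $t5=3
li $t1, 0 → $t1=0
lw $t3, 0($t1) → $t3=M[0]=-2
or $t4, $t4, $t3 → $t4=4|(-2)=-2
add $t1, $t1, 4 → $t1=0+4=4
sub $t5, $t5, 1 → $t5=3-1=2
cmp $t5, 0  (cmp 2,0)
bne L1: taken
lw $t3, 0($t1) → $t3=M[4]=-4
or $t4, $t4, $t3 → $t4=(-2)|(-4)=-2
add $t1, $t1, 4 → $t1=4+4=8
sub $t5, $t5, 1 → $t5=2-1=1
cmp $t5, 0  (cmp 1,0)
bne L1: taken
lw $t3, 0($t1) → $t3=M[8]=-3
or $t4, $t4, $t3 → $t4=(-2)|(-3)=-1
add $t1, $t1, 4 → $t1=8+4=12
sub $t5, $t5, 1 → $t5=1-1=0
cmp $t5, 0  (cmp 0,0)
bne L1: not taken
sub $t3, $t3, $t4 → $t3=(-3)-(-1)=-2
halt.
Total executed instructions: 24.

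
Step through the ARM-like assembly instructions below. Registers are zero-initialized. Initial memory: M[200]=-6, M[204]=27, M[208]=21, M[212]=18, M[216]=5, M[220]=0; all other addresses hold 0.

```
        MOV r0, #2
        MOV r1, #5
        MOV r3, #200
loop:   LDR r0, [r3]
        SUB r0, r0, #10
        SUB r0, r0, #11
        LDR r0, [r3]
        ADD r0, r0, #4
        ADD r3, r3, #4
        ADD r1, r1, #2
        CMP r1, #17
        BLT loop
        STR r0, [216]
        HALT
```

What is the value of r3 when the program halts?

224

MOV r0, #2 → r0=2
MOV r1, #5 → r1=5
MOV r3, #200 → r3=200
LDR r0, [r3] → r0=M[200]=-6
SUB r0, r0, #10 → r0=(-6)-10=-16
SUB r0, r0, #11 → r0=(-16)-11=-27
LDR r0, [r3] → r0=M[200]=-6
ADD r0, r0, #4 → r0=(-6)+4=-2
ADD r3, r3, #4 → r3=200+4=204
ADD r1, r1, #2 → r1=5+2=7
CMP r1, #17  (cmp 7,17)
BLT loop: taken
LDR r0, [r3] → r0=M[204]=27
SUB r0, r0, #10 → r0=27-10=17
SUB r0, r0, #11 → r0=17-11=6
LDR r0, [r3] → r0=M[204]=27
ADD r0, r0, #4 → r0=27+4=31
ADD r3, r3, #4 → r3=204+4=208
ADD r1, r1, #2 → r1=7+2=9
CMP r1, #17  (cmp 9,17)
BLT loop: taken
LDR r0, [r3] → r0=M[208]=21
SUB r0, r0, #10 → r0=21-10=11
SUB r0, r0, #11 → r0=11-11=0
LDR r0, [r3] → r0=M[208]=21
ADD r0, r0, #4 → r0=21+4=25
ADD r3, r3, #4 → r3=208+4=212
ADD r1, r1, #2 → r1=9+2=11
CMP r1, #17  (cmp 11,17)
BLT loop: taken
LDR r0, [r3] → r0=M[212]=18
SUB r0, r0, #10 → r0=18-10=8
SUB r0, r0, #11 → r0=8-11=-3
LDR r0, [r3] → r0=M[212]=18
ADD r0, r0, #4 → r0=18+4=22
ADD r3, r3, #4 → r3=212+4=216
ADD r1, r1, #2 → r1=11+2=13
CMP r1, #17  (cmp 13,17)
BLT loop: taken
LDR r0, [r3] → r0=M[216]=5
SUB r0, r0, #10 → r0=5-10=-5
SUB r0, r0, #11 → r0=(-5)-11=-16
LDR r0, [r3] → r0=M[216]=5
ADD r0, r0, #4 → r0=5+4=9
ADD r3, r3, #4 → r3=216+4=220
ADD r1, r1, #2 → r1=13+2=15
CMP r1, #17  (cmp 15,17)
BLT loop: taken
LDR r0, [r3] → r0=M[220]=0
SUB r0, r0, #10 → r0=0-10=-10
SUB r0, r0, #11 → r0=(-10)-11=-21
LDR r0, [r3] → r0=M[220]=0
ADD r0, r0, #4 → r0=0+4=4
ADD r3, r3, #4 → r3=220+4=224
ADD r1, r1, #2 → r1=15+2=17
CMP r1, #17  (cmp 17,17)
BLT loop: not taken
STR r0, [216] → M[216]=4
halt.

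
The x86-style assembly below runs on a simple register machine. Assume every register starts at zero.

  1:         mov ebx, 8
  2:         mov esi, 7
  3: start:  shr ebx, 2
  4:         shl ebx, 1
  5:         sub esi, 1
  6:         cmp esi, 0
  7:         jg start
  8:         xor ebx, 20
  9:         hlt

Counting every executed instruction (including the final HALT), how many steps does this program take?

mov ebx, 8 → ebx=8
mov esi, 7 → esi=7
shr ebx, 2 → ebx=8>>2=2
shl ebx, 1 → ebx=2<<1=4
sub esi, 1 → esi=7-1=6
cmp esi, 0  (cmp 6,0)
jg start: taken
shr ebx, 2 → ebx=4>>2=1
shl ebx, 1 → ebx=1<<1=2
sub esi, 1 → esi=6-1=5
cmp esi, 0  (cmp 5,0)
jg start: taken
shr ebx, 2 → ebx=2>>2=0
shl ebx, 1 → ebx=0<<1=0
sub esi, 1 → esi=5-1=4
cmp esi, 0  (cmp 4,0)
jg start: taken
shr ebx, 2 → ebx=0>>2=0
shl ebx, 1 → ebx=0<<1=0
sub esi, 1 → esi=4-1=3
cmp esi, 0  (cmp 3,0)
jg start: taken
shr ebx, 2 → ebx=0>>2=0
shl ebx, 1 → ebx=0<<1=0
sub esi, 1 → esi=3-1=2
cmp esi, 0  (cmp 2,0)
jg start: taken
shr ebx, 2 → ebx=0>>2=0
shl ebx, 1 → ebx=0<<1=0
sub esi, 1 → esi=2-1=1
cmp esi, 0  (cmp 1,0)
jg start: taken
shr ebx, 2 → ebx=0>>2=0
shl ebx, 1 → ebx=0<<1=0
sub esi, 1 → esi=1-1=0
cmp esi, 0  (cmp 0,0)
jg start: not taken
xor ebx, 20 → ebx=0^20=20
halt.
Total executed instructions: 39.

39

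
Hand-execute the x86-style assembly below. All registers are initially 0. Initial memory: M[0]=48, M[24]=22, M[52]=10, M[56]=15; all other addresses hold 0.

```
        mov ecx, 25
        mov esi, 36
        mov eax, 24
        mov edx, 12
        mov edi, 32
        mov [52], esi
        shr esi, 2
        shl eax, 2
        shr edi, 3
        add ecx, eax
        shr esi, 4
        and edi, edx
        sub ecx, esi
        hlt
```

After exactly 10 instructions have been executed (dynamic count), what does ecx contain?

ecx=25
esi=36
eax=24
edx=12
edi=32
mov [52], esi → M[52]=36
esi=36>>2=9
eax=24<<2=96
edi=32>>3=4
ecx=25+96=121
After step 10: ecx = 121.

121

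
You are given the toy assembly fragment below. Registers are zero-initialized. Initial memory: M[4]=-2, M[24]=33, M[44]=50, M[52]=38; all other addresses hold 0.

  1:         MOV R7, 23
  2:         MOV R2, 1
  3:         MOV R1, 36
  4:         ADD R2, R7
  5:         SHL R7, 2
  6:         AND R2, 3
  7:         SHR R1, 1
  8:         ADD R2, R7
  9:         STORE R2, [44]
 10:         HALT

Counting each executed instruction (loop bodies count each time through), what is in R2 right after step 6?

0

R7=23
R2=1
R1=36
R2=1+23=24
R7=23<<2=92
R2=24&3=0
After step 6: R2 = 0.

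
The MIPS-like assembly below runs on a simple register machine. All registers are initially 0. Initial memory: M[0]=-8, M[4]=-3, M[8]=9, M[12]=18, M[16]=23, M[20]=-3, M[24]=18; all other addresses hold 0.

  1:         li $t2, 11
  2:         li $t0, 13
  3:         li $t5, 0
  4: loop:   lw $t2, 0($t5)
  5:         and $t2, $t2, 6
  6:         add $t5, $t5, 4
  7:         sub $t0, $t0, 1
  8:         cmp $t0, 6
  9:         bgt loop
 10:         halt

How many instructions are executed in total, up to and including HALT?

46

$t2=11
$t0=13
$t5=0
$t2=M[0]=-8
$t2=(-8)&6=0
$t5=0+4=4
$t0=13-1=12
cmp $t0, 6  (cmp 12,6)
bgt loop: taken
$t2=M[4]=-3
$t2=(-3)&6=4
$t5=4+4=8
$t0=12-1=11
cmp $t0, 6  (cmp 11,6)
bgt loop: taken
$t2=M[8]=9
$t2=9&6=0
$t5=8+4=12
$t0=11-1=10
cmp $t0, 6  (cmp 10,6)
bgt loop: taken
$t2=M[12]=18
$t2=18&6=2
$t5=12+4=16
$t0=10-1=9
cmp $t0, 6  (cmp 9,6)
bgt loop: taken
$t2=M[16]=23
$t2=23&6=6
$t5=16+4=20
$t0=9-1=8
cmp $t0, 6  (cmp 8,6)
bgt loop: taken
$t2=M[20]=-3
$t2=(-3)&6=4
$t5=20+4=24
$t0=8-1=7
cmp $t0, 6  (cmp 7,6)
bgt loop: taken
$t2=M[24]=18
$t2=18&6=2
$t5=24+4=28
$t0=7-1=6
cmp $t0, 6  (cmp 6,6)
bgt loop: not taken
halt.
Total executed instructions: 46.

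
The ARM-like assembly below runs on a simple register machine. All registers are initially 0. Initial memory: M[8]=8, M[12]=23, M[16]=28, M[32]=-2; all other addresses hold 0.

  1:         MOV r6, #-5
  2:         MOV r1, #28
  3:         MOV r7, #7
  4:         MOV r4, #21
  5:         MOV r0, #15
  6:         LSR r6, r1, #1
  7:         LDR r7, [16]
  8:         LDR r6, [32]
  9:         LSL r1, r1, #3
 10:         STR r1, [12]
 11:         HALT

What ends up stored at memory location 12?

MOV r6, #-5 → r6=-5
MOV r1, #28 → r1=28
MOV r7, #7 → r7=7
MOV r4, #21 → r4=21
MOV r0, #15 → r0=15
LSR r6, r1, #1 → r6=28>>1=14
LDR r7, [16] → r7=M[16]=28
LDR r6, [32] → r6=M[32]=-2
LSL r1, r1, #3 → r1=28<<3=224
STR r1, [12] → M[12]=224
halt.

224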